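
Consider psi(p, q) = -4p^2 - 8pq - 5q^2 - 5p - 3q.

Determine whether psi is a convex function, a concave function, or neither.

psi is quadratic, so its Hessian is the constant matrix H = [[-8, -8], [-8, -10]].
det(H) = 16, tr(H) = -18.
det(H) > 0 and tr(H) < 0, so H is negative definite everywhere: concave.

concave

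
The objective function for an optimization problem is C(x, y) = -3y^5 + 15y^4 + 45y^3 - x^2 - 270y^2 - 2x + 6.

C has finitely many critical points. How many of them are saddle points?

C separates as a function of x plus a function of y, so ∇C=0 decouples.
∂C/∂x = -2(x + 1) = 0 at x ∈ {-1}; ∂C/∂y = -15y(y - 4)(y - 3)(y + 3) = 0 at y ∈ {-3, 0, 3, 4}.
The Hessian is diagonal: diag(C_xx, C_yy). Second derivatives: C_xx(-1)=-2; C_yy(-3)=1890, C_yy(0)=-540, C_yy(3)=270, C_yy(4)=-420.
Saddle points occur where the two diagonal entries have opposite signs: (-1, -3), (-1, 3). Count: 2.

2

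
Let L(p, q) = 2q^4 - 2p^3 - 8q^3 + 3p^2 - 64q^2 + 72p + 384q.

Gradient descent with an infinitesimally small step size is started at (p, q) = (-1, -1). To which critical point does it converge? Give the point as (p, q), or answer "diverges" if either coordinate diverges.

(-3, -4)

L is separable, so gradient descent decouples: p follows -∂L/∂p, q follows -∂L/∂q.
∂L/∂p = -6(p - 4)(p + 3); at p=-1 this is 60, so p decreases.
∂L/∂q = 8(q - 4)(q - 3)(q + 4); at q=-1 this is 480, so q decreases.
p converges to its nearest critical value -3 (a local min of the p-part); q converges to -4. The iterate converges to (-3, -4).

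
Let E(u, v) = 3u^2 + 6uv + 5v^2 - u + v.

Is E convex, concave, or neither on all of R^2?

E is quadratic, so its Hessian is the constant matrix H = [[6, 6], [6, 10]].
det(H) = 24, tr(H) = 16.
det(H) > 0 and tr(H) > 0, so H is positive definite everywhere: convex.

convex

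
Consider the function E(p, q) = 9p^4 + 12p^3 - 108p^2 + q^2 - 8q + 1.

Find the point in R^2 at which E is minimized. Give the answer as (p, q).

(-3, 4)

E(p,q) separates as A(p) + B(q) + 1, so its minimum is min A + min B + 1.
A'(p) = 36p(p - 2)(p + 3) vanishes at p ∈ {-3, 0, 2}; B'(q) = 2q - 8 vanishes at q ∈ {4}.
Local minima of A (where A''>0): A(-3)=-567, A(2)=-192. Local minima of B: B(4)=-16.
So the global minimum of E is A(-3) + B(4) + 1 = -567 − 16 + 1 = -582, attained at (-3, 4).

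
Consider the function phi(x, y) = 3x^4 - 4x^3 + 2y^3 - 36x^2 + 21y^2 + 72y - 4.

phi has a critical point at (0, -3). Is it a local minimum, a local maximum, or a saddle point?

The mixed partial ∂²phi/∂x∂y is 0, so the Hessian at any point is diag(phi_xx, phi_yy) = diag(12(3x^2 - 2x - 6), 6(2y + 7)).
At (0, -3): H = diag(-72, 6).
The eigenvalues have opposite signs, so H is indefinite: a saddle point.

saddle point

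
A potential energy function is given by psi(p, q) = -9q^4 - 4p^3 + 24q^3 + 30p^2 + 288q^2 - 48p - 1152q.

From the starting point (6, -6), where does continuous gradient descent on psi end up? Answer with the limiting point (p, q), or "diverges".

diverges

psi is separable, so gradient descent decouples: p follows -∂psi/∂p, q follows -∂psi/∂q.
∂psi/∂p = -12(p - 4)(p - 1); at p=6 this is -120, so p increases.
∂psi/∂q = -36(q - 4)(q - 2)(q + 4); at q=-6 this is 5760, so q decreases.
The p-coordinate has no critical point in that direction and runs off to infinity.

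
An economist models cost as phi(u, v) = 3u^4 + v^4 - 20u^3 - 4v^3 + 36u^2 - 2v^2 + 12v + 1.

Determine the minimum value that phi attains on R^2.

-8

phi(u,v) separates as P(u) + Q(v) + 1, so its minimum is min P + min Q + 1.
P'(u) = 12u(u - 3)(u - 2) vanishes at u ∈ {0, 2, 3}; Q'(v) = 4(v - 3)(v - 1)(v + 1) vanishes at v ∈ {-1, 1, 3}.
Local minima of P (where P''>0): P(0)=0, P(3)=27. Local minima of Q: Q(-1)=-9, Q(3)=-9.
So the global minimum of phi is P(0) + Q(-1) + 1 = 0 − 9 + 1 = -8, attained at (0, -1).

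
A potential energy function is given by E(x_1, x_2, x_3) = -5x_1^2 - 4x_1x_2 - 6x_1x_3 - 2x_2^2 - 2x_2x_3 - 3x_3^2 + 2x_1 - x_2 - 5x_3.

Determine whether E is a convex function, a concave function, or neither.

concave

E is quadratic, so its Hessian is the constant matrix H = [[-10, -4, -6], [-4, -4, -2], [-6, -2, -6]].
Leading principal minors: -10, 24, -56.
Signs alternate −, +, − ⇒ H ≺ 0 ⇒ concave.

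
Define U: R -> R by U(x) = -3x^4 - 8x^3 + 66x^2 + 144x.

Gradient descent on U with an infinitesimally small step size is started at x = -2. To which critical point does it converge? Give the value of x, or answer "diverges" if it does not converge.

U'(x) = -12(x - 3)(x + 1)(x + 4), so U'(-2) = -120.
Gradient descent moves in the -U' direction, i.e. x is increasing.
The nearest critical point in that direction is x = -1, where U'' = 144 > 0 (a local minimum). The iterate converges there.

-1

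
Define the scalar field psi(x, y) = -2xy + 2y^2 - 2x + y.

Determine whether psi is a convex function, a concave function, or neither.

neither

psi is quadratic, so its Hessian is the constant matrix H = [[0, -2], [-2, 4]].
det(H) = -4, tr(H) = 4.
det(H) < 0, so H is indefinite: neither convex nor concave.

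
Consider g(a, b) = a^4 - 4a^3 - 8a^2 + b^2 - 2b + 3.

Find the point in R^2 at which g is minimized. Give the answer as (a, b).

(4, 1)

g(a,b) separates as P(a) + Q(b) + 3, so its minimum is min P + min Q + 3.
P'(a) = 4a(a - 4)(a + 1) vanishes at a ∈ {-1, 0, 4}; Q'(b) = 2b - 2 vanishes at b ∈ {1}.
Local minima of P (where P''>0): P(-1)=-3, P(4)=-128. Local minima of Q: Q(1)=-1.
So the global minimum of g is P(4) + Q(1) + 3 = -128 − 1 + 3 = -126, attained at (4, 1).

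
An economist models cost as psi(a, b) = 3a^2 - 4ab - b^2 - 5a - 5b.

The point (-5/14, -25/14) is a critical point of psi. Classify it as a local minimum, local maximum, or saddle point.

saddle point

The Hessian of psi is constant: H = [[6, -4], [-4, -2]].
det(H) = 6·(-2) − (-4)² = -28.
Since det(H) < 0, H is indefinite and the critical point is a saddle point.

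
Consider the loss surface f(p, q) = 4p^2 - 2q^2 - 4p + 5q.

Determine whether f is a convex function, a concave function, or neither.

neither

f is quadratic, so its Hessian is the constant matrix H = [[8, 0], [0, -4]].
det(H) = -32, tr(H) = 4.
det(H) < 0, so H is indefinite: neither convex nor concave.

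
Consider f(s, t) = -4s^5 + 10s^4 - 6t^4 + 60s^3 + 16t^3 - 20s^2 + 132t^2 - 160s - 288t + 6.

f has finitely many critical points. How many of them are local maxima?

4

f separates as a function of s plus a function of t, so ∇f=0 decouples.
∂f/∂s = -20(s - 4)(s - 1)(s + 1)(s + 2) = 0 at s ∈ {-2, -1, 1, 4}; ∂f/∂t = -24(t - 4)(t - 1)(t + 3) = 0 at t ∈ {-3, 1, 4}.
The Hessian is diagonal: diag(f_ss, f_tt). Second derivatives: f_ss(-2)=360, f_ss(-1)=-200, f_ss(1)=360, f_ss(4)=-1800; f_tt(-3)=-672, f_tt(1)=288, f_tt(4)=-504.
Local maxima occur where both diagonal entries negative: (-1, -3), (-1, 4), (4, -3), (4, 4). Count: 4.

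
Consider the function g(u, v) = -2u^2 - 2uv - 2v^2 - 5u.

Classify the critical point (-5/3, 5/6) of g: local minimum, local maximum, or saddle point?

The Hessian of g is constant: H = [[-4, -2], [-2, -4]].
det(H) = (-4)·(-4) − (-2)² = 12.
det(H) > 0 and tr(H) = -8 < 0, so H is negative definite and the point is a local maximum.

local maximum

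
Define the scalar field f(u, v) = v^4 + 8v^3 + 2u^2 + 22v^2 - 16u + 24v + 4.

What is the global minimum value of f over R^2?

f(u,v) separates as P(u) + Q(v) + 4, so its minimum is min P + min Q + 4.
P'(u) = 4u - 16 vanishes at u ∈ {4}; Q'(v) = 4(v + 1)(v + 2)(v + 3) vanishes at v ∈ {-3, -2, -1}.
Local minima of P (where P''>0): P(4)=-32. Local minima of Q: Q(-3)=-9, Q(-1)=-9.
So the global minimum of f is P(4) + Q(-3) + 4 = -32 − 9 + 4 = -37, attained at (4, -3).

-37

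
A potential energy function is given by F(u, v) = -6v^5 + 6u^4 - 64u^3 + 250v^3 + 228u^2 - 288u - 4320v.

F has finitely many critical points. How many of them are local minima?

F separates as a function of u plus a function of v, so ∇F=0 decouples.
∂F/∂u = 24(u - 4)(u - 3)(u - 1) = 0 at u ∈ {1, 3, 4}; ∂F/∂v = -30(v - 4)(v - 3)(v + 3)(v + 4) = 0 at v ∈ {-4, -3, 3, 4}.
The Hessian is diagonal: diag(F_uu, F_vv). Second derivatives: F_uu(1)=144, F_uu(3)=-48, F_uu(4)=72; F_vv(-4)=1680, F_vv(-3)=-1260, F_vv(3)=1260, F_vv(4)=-1680.
Local minima occur where both diagonal entries positive: (1, -4), (1, 3), (4, -4), (4, 3). Count: 4.

4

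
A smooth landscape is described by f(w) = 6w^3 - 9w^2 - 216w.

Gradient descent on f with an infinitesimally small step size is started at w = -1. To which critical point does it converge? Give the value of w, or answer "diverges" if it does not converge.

4

f'(w) = 18(w - 4)(w + 3), so f'(-1) = -180.
Gradient descent moves in the -f' direction, i.e. w is increasing.
The nearest critical point in that direction is w = 4, where f'' = 126 > 0 (a local minimum). The iterate converges there.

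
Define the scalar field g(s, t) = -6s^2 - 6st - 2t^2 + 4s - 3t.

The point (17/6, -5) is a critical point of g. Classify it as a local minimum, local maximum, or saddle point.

local maximum

The Hessian of g is constant: H = [[-12, -6], [-6, -4]].
det(H) = (-12)·(-4) − (-6)² = 12.
det(H) > 0 and tr(H) = -16 < 0, so H is negative definite and the point is a local maximum.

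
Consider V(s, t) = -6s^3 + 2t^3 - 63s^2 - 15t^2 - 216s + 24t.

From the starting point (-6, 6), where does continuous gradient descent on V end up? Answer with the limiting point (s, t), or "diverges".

V is separable, so gradient descent decouples: s follows -∂V/∂s, t follows -∂V/∂t.
∂V/∂s = -18(s + 3)(s + 4); at s=-6 this is -108, so s increases.
∂V/∂t = 6(t - 4)(t - 1); at t=6 this is 60, so t decreases.
s converges to its nearest critical value -4 (a local min of the s-part); t converges to 4. The iterate converges to (-4, 4).

(-4, 4)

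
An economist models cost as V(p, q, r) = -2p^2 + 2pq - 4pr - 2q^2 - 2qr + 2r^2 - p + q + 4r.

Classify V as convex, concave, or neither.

neither

V is quadratic, so its Hessian is the constant matrix H = [[-4, 2, -4], [2, -4, -2], [-4, -2, 4]].
Leading principal minors: -4, 12, 160.
Neither pattern holds ⇒ H is indefinite ⇒ neither convex nor concave.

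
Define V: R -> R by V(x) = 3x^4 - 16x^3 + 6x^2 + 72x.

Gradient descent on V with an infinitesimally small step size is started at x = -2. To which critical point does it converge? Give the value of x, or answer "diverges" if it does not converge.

-1

V'(x) = 12(x - 3)(x - 2)(x + 1), so V'(-2) = -240.
Gradient descent moves in the -V' direction, i.e. x is increasing.
The nearest critical point in that direction is x = -1, where V'' = 144 > 0 (a local minimum). The iterate converges there.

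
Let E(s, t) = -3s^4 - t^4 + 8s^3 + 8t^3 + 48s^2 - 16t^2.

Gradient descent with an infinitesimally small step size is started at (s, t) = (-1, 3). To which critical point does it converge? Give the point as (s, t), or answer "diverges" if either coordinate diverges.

(0, 2)

E is separable, so gradient descent decouples: s follows -∂E/∂s, t follows -∂E/∂t.
∂E/∂s = -12s(s - 4)(s + 2); at s=-1 this is -60, so s increases.
∂E/∂t = -4t(t - 4)(t - 2); at t=3 this is 12, so t decreases.
s converges to its nearest critical value 0 (a local min of the s-part); t converges to 2. The iterate converges to (0, 2).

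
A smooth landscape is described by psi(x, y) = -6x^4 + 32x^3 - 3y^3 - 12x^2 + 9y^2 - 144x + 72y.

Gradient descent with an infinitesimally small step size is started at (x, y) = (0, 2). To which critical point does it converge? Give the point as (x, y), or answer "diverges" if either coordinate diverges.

psi is separable, so gradient descent decouples: x follows -∂psi/∂x, y follows -∂psi/∂y.
∂psi/∂x = -24(x - 3)(x - 2)(x + 1); at x=0 this is -144, so x increases.
∂psi/∂y = -9(y - 4)(y + 2); at y=2 this is 72, so y decreases.
x converges to its nearest critical value 2 (a local min of the x-part); y converges to -2. The iterate converges to (2, -2).

(2, -2)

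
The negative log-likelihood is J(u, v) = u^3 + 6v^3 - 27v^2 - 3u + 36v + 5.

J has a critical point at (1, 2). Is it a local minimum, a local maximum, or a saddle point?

The mixed partial ∂²J/∂u∂v is 0, so the Hessian at any point is diag(J_uu, J_vv) = diag(6u, 18(2v - 3)).
At (1, 2): H = diag(6, 18).
Both eigenvalues are positive, so H is positive definite: a local minimum.

local minimum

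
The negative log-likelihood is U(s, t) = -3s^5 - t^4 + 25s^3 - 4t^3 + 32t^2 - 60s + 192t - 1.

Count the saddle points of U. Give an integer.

6

U separates as a function of s plus a function of t, so ∇U=0 decouples.
∂U/∂s = -15(s - 2)(s - 1)(s + 1)(s + 2) = 0 at s ∈ {-2, -1, 1, 2}; ∂U/∂t = -4(t - 4)(t + 3)(t + 4) = 0 at t ∈ {-4, -3, 4}.
The Hessian is diagonal: diag(U_ss, U_tt). Second derivatives: U_ss(-2)=180, U_ss(-1)=-90, U_ss(1)=90, U_ss(2)=-180; U_tt(-4)=-32, U_tt(-3)=28, U_tt(4)=-224.
Saddle points occur where the two diagonal entries have opposite signs: (-2, -4), (-2, 4), (-1, -3), (1, -4), (1, 4), (2, -3). Count: 6.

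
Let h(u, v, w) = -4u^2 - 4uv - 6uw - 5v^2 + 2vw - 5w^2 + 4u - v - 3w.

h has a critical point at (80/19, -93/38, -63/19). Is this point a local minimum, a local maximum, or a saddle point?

local maximum

The Hessian is constant: H = [[-8, -4, -6], [-4, -10, 2], [-6, 2, -10]].
Leading principal minors: Δ₁ = -8, Δ₂ = 64, Δ₃ = -152.
The minors alternate sign starting negative (−, +, −), so H is negative definite: a local maximum.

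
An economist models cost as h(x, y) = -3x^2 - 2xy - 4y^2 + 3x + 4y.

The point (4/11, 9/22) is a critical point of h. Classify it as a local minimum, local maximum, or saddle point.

The Hessian of h is constant: H = [[-6, -2], [-2, -8]].
det(H) = (-6)·(-8) − (-2)² = 44.
det(H) > 0 and tr(H) = -14 < 0, so H is negative definite and the point is a local maximum.

local maximum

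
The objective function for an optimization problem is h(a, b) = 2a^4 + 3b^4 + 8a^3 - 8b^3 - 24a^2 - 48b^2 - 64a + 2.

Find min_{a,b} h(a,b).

-638

h(a,b) separates as P(a) + Q(b) + 2, so its minimum is min P + min Q + 2.
P'(a) = 8(a - 2)(a + 1)(a + 4) vanishes at a ∈ {-4, -1, 2}; Q'(b) = 12b(b - 4)(b + 2) vanishes at b ∈ {-2, 0, 4}.
Local minima of P (where P''>0): P(-4)=-128, P(2)=-128. Local minima of Q: Q(-2)=-80, Q(4)=-512.
So the global minimum of h is P(-4) + Q(4) + 2 = -128 − 512 + 2 = -638, attained at (-4, 4).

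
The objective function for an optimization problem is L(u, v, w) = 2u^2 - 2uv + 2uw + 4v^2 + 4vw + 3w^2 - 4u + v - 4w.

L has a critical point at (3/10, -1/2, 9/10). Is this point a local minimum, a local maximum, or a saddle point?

local minimum

The Hessian is constant: H = [[4, -2, 2], [-2, 8, 4], [2, 4, 6]].
Leading principal minors: Δ₁ = 4, Δ₂ = 28, Δ₃ = 40.
All leading minors are positive, so H is positive definite: a local minimum.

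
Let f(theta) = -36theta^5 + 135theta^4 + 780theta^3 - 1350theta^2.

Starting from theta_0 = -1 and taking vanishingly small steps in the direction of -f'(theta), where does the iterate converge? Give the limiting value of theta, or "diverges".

-3

f'(theta) = -180theta(theta - 5)(theta - 1)(theta + 3), so f'(-1) = 4320.
Gradient descent moves in the -f' direction, i.e. theta is decreasing.
The nearest critical point in that direction is theta = -3, where f'' = 17280 > 0 (a local minimum). The iterate converges there.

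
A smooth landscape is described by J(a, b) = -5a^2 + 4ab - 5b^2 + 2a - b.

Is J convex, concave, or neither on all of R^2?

concave

J is quadratic, so its Hessian is the constant matrix H = [[-10, 4], [4, -10]].
det(H) = 84, tr(H) = -20.
det(H) > 0 and tr(H) < 0, so H is negative definite everywhere: concave.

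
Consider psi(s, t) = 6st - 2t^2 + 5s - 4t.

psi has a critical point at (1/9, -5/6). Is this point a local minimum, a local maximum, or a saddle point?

saddle point

The Hessian of psi is constant: H = [[0, 6], [6, -4]].
det(H) = 0·(-4) − 6² = -36.
Since det(H) < 0, H is indefinite and the critical point is a saddle point.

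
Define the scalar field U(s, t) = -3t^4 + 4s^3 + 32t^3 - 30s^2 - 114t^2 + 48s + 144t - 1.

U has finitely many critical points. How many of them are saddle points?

3

U separates as a function of s plus a function of t, so ∇U=0 decouples.
∂U/∂s = 12(s - 4)(s - 1) = 0 at s ∈ {1, 4}; ∂U/∂t = -12(t - 4)(t - 3)(t - 1) = 0 at t ∈ {1, 3, 4}.
The Hessian is diagonal: diag(U_ss, U_tt). Second derivatives: U_ss(1)=-36, U_ss(4)=36; U_tt(1)=-72, U_tt(3)=24, U_tt(4)=-36.
Saddle points occur where the two diagonal entries have opposite signs: (1, 3), (4, 1), (4, 4). Count: 3.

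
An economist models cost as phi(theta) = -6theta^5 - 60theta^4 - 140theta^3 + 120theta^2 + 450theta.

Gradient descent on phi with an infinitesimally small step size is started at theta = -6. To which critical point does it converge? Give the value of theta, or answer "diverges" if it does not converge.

-5

phi'(theta) = -30(theta - 1)(theta + 1)(theta + 3)(theta + 5), so phi'(-6) = -3150.
Gradient descent moves in the -phi' direction, i.e. theta is increasing.
The nearest critical point in that direction is theta = -5, where phi'' = 1440 > 0 (a local minimum). The iterate converges there.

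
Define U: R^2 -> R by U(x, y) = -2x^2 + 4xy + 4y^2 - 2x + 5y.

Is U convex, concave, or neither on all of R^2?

neither

U is quadratic, so its Hessian is the constant matrix H = [[-4, 4], [4, 8]].
det(H) = -48, tr(H) = 4.
det(H) < 0, so H is indefinite: neither convex nor concave.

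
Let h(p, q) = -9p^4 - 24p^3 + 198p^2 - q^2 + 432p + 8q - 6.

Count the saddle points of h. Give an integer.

h separates as a function of p plus a function of q, so ∇h=0 decouples.
∂h/∂p = -36(p - 3)(p + 1)(p + 4) = 0 at p ∈ {-4, -1, 3}; ∂h/∂q = -2(q - 4) = 0 at q ∈ {4}.
The Hessian is diagonal: diag(h_pp, h_qq). Second derivatives: h_pp(-4)=-756, h_pp(-1)=432, h_pp(3)=-1008; h_qq(4)=-2.
Saddle points occur where the two diagonal entries have opposite signs: (-1, 4). Count: 1.

1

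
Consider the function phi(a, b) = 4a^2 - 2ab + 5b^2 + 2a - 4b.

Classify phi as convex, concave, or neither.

convex

phi is quadratic, so its Hessian is the constant matrix H = [[8, -2], [-2, 10]].
det(H) = 76, tr(H) = 18.
det(H) > 0 and tr(H) > 0, so H is positive definite everywhere: convex.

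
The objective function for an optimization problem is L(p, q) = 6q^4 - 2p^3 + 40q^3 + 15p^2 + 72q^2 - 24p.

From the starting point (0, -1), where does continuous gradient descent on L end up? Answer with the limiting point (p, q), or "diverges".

(1, 0)

L is separable, so gradient descent decouples: p follows -∂L/∂p, q follows -∂L/∂q.
∂L/∂p = -6(p - 4)(p - 1); at p=0 this is -24, so p increases.
∂L/∂q = 24q(q + 2)(q + 3); at q=-1 this is -48, so q increases.
p converges to its nearest critical value 1 (a local min of the p-part); q converges to 0. The iterate converges to (1, 0).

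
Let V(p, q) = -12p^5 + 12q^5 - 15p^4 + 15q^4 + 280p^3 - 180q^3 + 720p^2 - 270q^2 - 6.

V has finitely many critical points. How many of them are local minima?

V separates as a function of p plus a function of q, so ∇V=0 decouples.
∂V/∂p = -60p(p - 4)(p + 2)(p + 3) = 0 at p ∈ {-3, -2, 0, 4}; ∂V/∂q = 60q(q - 3)(q + 1)(q + 3) = 0 at q ∈ {-3, -1, 0, 3}.
The Hessian is diagonal: diag(V_pp, V_qq). Second derivatives: V_pp(-3)=1260, V_pp(-2)=-720, V_pp(0)=1440, V_pp(4)=-10080; V_qq(-3)=-2160, V_qq(-1)=480, V_qq(0)=-540, V_qq(3)=4320.
Local minima occur where both diagonal entries positive: (-3, -1), (-3, 3), (0, -1), (0, 3). Count: 4.

4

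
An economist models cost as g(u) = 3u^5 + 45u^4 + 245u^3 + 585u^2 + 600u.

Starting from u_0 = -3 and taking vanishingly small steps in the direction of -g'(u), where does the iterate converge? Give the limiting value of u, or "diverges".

g'(u) = 15(u + 1)(u + 2)(u + 4)(u + 5), so g'(-3) = 60.
Gradient descent moves in the -g' direction, i.e. u is decreasing.
The nearest critical point in that direction is u = -4, where g'' = 90 > 0 (a local minimum). The iterate converges there.

-4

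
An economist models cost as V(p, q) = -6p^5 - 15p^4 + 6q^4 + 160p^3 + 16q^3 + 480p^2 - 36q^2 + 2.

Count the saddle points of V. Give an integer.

6

V separates as a function of p plus a function of q, so ∇V=0 decouples.
∂V/∂p = -30p(p - 4)(p + 2)(p + 4) = 0 at p ∈ {-4, -2, 0, 4}; ∂V/∂q = 24q(q - 1)(q + 3) = 0 at q ∈ {-3, 0, 1}.
The Hessian is diagonal: diag(V_pp, V_qq). Second derivatives: V_pp(-4)=1920, V_pp(-2)=-720, V_pp(0)=960, V_pp(4)=-5760; V_qq(-3)=288, V_qq(0)=-72, V_qq(1)=96.
Saddle points occur where the two diagonal entries have opposite signs: (-4, 0), (-2, -3), (-2, 1), (0, 0), (4, -3), (4, 1). Count: 6.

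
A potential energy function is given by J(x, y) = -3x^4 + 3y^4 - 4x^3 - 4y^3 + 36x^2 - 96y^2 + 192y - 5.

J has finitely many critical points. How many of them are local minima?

2

J separates as a function of x plus a function of y, so ∇J=0 decouples.
∂J/∂x = -12x(x - 2)(x + 3) = 0 at x ∈ {-3, 0, 2}; ∂J/∂y = 12(y - 4)(y - 1)(y + 4) = 0 at y ∈ {-4, 1, 4}.
The Hessian is diagonal: diag(J_xx, J_yy). Second derivatives: J_xx(-3)=-180, J_xx(0)=72, J_xx(2)=-120; J_yy(-4)=480, J_yy(1)=-180, J_yy(4)=288.
Local minima occur where both diagonal entries positive: (0, -4), (0, 4). Count: 2.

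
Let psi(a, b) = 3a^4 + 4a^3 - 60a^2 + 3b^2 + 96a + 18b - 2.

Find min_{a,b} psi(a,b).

-861

psi(a,b) separates as P(a) + Q(b) − 2, so its minimum is min P + min Q − 2.
P'(a) = 12(a - 2)(a - 1)(a + 4) vanishes at a ∈ {-4, 1, 2}; Q'(b) = 6b + 18 vanishes at b ∈ {-3}.
Local minima of P (where P''>0): P(-4)=-832, P(2)=32. Local minima of Q: Q(-3)=-27.
So the global minimum of psi is P(-4) + Q(-3) − 2 = -832 − 27 − 2 = -861, attained at (-4, -3).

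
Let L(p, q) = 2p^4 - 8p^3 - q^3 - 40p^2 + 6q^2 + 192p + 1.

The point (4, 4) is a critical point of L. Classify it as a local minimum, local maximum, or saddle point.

saddle point

The mixed partial ∂²L/∂p∂q is 0, so the Hessian at any point is diag(L_pp, L_qq) = diag(8(3p^2 - 6p - 10), 6(-q + 2)).
At (4, 4): H = diag(112, -12).
The eigenvalues have opposite signs, so H is indefinite: a saddle point.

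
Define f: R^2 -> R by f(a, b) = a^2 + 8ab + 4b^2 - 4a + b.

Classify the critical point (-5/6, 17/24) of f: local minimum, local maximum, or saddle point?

saddle point

The Hessian of f is constant: H = [[2, 8], [8, 8]].
det(H) = 2·8 − 8² = -48.
Since det(H) < 0, H is indefinite and the critical point is a saddle point.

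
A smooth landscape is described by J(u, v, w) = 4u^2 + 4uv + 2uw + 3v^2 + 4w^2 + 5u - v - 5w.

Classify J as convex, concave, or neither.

J is quadratic, so its Hessian is the constant matrix H = [[8, 4, 2], [4, 6, 0], [2, 0, 8]].
Leading principal minors: 8, 32, 232.
All positive ⇒ H ≻ 0 ⇒ convex.

convex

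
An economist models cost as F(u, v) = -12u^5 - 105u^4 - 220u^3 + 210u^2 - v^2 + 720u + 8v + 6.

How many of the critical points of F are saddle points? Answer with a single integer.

2

F separates as a function of u plus a function of v, so ∇F=0 decouples.
∂F/∂u = -60(u - 1)(u + 1)(u + 3)(u + 4) = 0 at u ∈ {-4, -3, -1, 1}; ∂F/∂v = -2(v - 4) = 0 at v ∈ {4}.
The Hessian is diagonal: diag(F_uu, F_vv). Second derivatives: F_uu(-4)=900, F_uu(-3)=-480, F_uu(-1)=720, F_uu(1)=-2400; F_vv(4)=-2.
Saddle points occur where the two diagonal entries have opposite signs: (-4, 4), (-1, 4). Count: 2.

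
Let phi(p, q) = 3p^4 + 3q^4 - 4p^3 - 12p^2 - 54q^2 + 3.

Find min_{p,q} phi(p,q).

-272

phi(p,q) separates as A(p) + B(q) + 3, so its minimum is min A + min B + 3.
A'(p) = 12p(p - 2)(p + 1) vanishes at p ∈ {-1, 0, 2}; B'(q) = 12q(q - 3)(q + 3) vanishes at q ∈ {-3, 0, 3}.
Local minima of A (where A''>0): A(-1)=-5, A(2)=-32. Local minima of B: B(-3)=-243, B(3)=-243.
So the global minimum of phi is A(2) + B(-3) + 3 = -32 − 243 + 3 = -272, attained at (2, -3).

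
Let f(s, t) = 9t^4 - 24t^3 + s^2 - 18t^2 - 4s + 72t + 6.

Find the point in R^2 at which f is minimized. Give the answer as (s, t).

f(s,t) separates as P(s) + Q(t) + 6, so its minimum is min P + min Q + 6.
P'(s) = 2s - 4 vanishes at s ∈ {2}; Q'(t) = 36(t - 2)(t - 1)(t + 1) vanishes at t ∈ {-1, 1, 2}.
Local minima of P (where P''>0): P(2)=-4. Local minima of Q: Q(-1)=-57, Q(2)=24.
So the global minimum of f is P(2) + Q(-1) + 6 = -4 − 57 + 6 = -55, attained at (2, -1).

(2, -1)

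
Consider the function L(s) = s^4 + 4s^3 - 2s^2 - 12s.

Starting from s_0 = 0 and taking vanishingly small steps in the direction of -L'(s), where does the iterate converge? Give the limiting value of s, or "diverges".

1

L'(s) = 4(s - 1)(s + 1)(s + 3), so L'(0) = -12.
Gradient descent moves in the -L' direction, i.e. s is increasing.
The nearest critical point in that direction is s = 1, where L'' = 32 > 0 (a local minimum). The iterate converges there.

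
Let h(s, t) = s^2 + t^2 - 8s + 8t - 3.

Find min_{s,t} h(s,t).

h(s,t) separates as P(s) + Q(t) − 3, so its minimum is min P + min Q − 3.
P'(s) = 2s - 8 vanishes at s ∈ {4}; Q'(t) = 2(t + 4) vanishes at t ∈ {-4}.
Local minima of P (where P''>0): P(4)=-16. Local minima of Q: Q(-4)=-16.
So the global minimum of h is P(4) + Q(-4) − 3 = -16 − 16 − 3 = -35, attained at (4, -4).

-35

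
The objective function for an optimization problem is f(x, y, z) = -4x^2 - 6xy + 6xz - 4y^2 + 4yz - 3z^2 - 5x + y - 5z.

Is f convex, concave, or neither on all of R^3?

f is quadratic, so its Hessian is the constant matrix H = [[-8, -6, 6], [-6, -8, 4], [6, 4, -6]].
Leading principal minors: -8, 28, -40.
Signs alternate −, +, − ⇒ H ≺ 0 ⇒ concave.

concave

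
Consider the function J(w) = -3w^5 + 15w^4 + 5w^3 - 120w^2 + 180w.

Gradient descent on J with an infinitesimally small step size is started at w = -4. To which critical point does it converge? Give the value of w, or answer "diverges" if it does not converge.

-2

J'(w) = -15(w - 3)(w - 2)(w - 1)(w + 2), so J'(-4) = -6300.
Gradient descent moves in the -J' direction, i.e. w is increasing.
The nearest critical point in that direction is w = -2, where J'' = 900 > 0 (a local minimum). The iterate converges there.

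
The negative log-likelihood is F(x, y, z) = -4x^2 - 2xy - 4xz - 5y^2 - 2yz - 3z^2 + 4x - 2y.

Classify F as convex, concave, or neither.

concave

F is quadratic, so its Hessian is the constant matrix H = [[-8, -2, -4], [-2, -10, -2], [-4, -2, -6]].
Leading principal minors: -8, 76, -296.
Signs alternate −, +, − ⇒ H ≺ 0 ⇒ concave.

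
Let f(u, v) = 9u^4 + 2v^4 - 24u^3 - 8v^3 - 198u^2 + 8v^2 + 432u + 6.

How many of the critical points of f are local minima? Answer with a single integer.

f separates as a function of u plus a function of v, so ∇f=0 decouples.
∂f/∂u = 36(u - 4)(u - 1)(u + 3) = 0 at u ∈ {-3, 1, 4}; ∂f/∂v = 8v(v - 2)(v - 1) = 0 at v ∈ {0, 1, 2}.
The Hessian is diagonal: diag(f_uu, f_vv). Second derivatives: f_uu(-3)=1008, f_uu(1)=-432, f_uu(4)=756; f_vv(0)=16, f_vv(1)=-8, f_vv(2)=16.
Local minima occur where both diagonal entries positive: (-3, 0), (-3, 2), (4, 0), (4, 2). Count: 4.

4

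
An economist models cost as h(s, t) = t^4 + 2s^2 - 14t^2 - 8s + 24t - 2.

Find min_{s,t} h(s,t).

h(s,t) separates as P(s) + Q(t) − 2, so its minimum is min P + min Q − 2.
P'(s) = 4s - 8 vanishes at s ∈ {2}; Q'(t) = 4(t - 2)(t - 1)(t + 3) vanishes at t ∈ {-3, 1, 2}.
Local minima of P (where P''>0): P(2)=-8. Local minima of Q: Q(-3)=-117, Q(2)=8.
So the global minimum of h is P(2) + Q(-3) − 2 = -8 − 117 − 2 = -127, attained at (2, -3).

-127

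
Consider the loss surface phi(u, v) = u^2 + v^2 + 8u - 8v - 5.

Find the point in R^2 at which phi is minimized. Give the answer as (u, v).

(-4, 4)

phi(u,v) separates as P(u) + Q(v) − 5, so its minimum is min P + min Q − 5.
P'(u) = 2u + 8 vanishes at u ∈ {-4}; Q'(v) = 2v - 8 vanishes at v ∈ {4}.
Local minima of P (where P''>0): P(-4)=-16. Local minima of Q: Q(4)=-16.
So the global minimum of phi is P(-4) + Q(4) − 5 = -16 − 16 − 5 = -37, attained at (-4, 4).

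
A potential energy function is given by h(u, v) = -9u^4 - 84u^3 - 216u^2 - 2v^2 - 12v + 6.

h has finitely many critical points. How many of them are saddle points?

1

h separates as a function of u plus a function of v, so ∇h=0 decouples.
∂h/∂u = -36u(u + 3)(u + 4) = 0 at u ∈ {-4, -3, 0}; ∂h/∂v = -4(v + 3) = 0 at v ∈ {-3}.
The Hessian is diagonal: diag(h_uu, h_vv). Second derivatives: h_uu(-4)=-144, h_uu(-3)=108, h_uu(0)=-432; h_vv(-3)=-4.
Saddle points occur where the two diagonal entries have opposite signs: (-3, -3). Count: 1.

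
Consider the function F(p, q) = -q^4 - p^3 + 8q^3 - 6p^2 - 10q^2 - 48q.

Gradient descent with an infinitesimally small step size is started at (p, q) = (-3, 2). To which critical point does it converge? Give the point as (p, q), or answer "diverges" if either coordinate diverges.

F is separable, so gradient descent decouples: p follows -∂F/∂p, q follows -∂F/∂q.
∂F/∂p = -3p(p + 4); at p=-3 this is 9, so p decreases.
∂F/∂q = -4(q - 4)(q - 3)(q + 1); at q=2 this is -24, so q increases.
p converges to its nearest critical value -4 (a local min of the p-part); q converges to 3. The iterate converges to (-4, 3).

(-4, 3)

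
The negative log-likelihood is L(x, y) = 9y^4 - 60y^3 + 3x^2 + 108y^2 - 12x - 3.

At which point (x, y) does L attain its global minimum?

(2, 0)

L(x,y) separates as P(x) + Q(y) − 3, so its minimum is min P + min Q − 3.
P'(x) = 6x - 12 vanishes at x ∈ {2}; Q'(y) = 36y(y - 3)(y - 2) vanishes at y ∈ {0, 2, 3}.
Local minima of P (where P''>0): P(2)=-12. Local minima of Q: Q(0)=0, Q(3)=81.
So the global minimum of L is P(2) + Q(0) − 3 = -12 + 0 − 3 = -15, attained at (2, 0).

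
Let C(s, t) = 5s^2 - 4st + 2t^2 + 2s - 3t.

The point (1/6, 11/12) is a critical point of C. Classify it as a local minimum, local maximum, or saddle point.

The Hessian of C is constant: H = [[10, -4], [-4, 4]].
det(H) = 10·4 − (-4)² = 24.
det(H) > 0 and tr(H) = 14 > 0, so H is positive definite and the point is a local minimum.

local minimum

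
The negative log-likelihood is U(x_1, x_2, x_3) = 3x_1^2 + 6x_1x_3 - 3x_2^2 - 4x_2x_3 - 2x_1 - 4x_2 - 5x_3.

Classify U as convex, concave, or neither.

U is quadratic, so its Hessian is the constant matrix H = [[6, 0, 6], [0, -6, -4], [6, -4, 0]].
Leading principal minors: 6, -36, 120.
Neither pattern holds ⇒ H is indefinite ⇒ neither convex nor concave.

neither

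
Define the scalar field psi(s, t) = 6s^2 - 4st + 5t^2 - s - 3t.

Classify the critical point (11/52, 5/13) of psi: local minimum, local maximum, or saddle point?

The Hessian of psi is constant: H = [[12, -4], [-4, 10]].
det(H) = 12·10 − (-4)² = 104.
det(H) > 0 and tr(H) = 22 > 0, so H is positive definite and the point is a local minimum.

local minimum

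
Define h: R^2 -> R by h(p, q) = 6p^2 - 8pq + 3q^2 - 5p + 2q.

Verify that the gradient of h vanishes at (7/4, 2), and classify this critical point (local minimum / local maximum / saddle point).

∇h = (12p - 8q - 5, -8p + 6q + 2); substituting (7/4, 2) gives ∇h = (0, 0), so (7/4, 2) is indeed a critical point.
The Hessian of h is constant: H = [[12, -8], [-8, 6]].
det(H) = 12·6 − (-8)² = 8.
det(H) > 0 and tr(H) = 18 > 0, so H is positive definite and the point is a local minimum.

local minimum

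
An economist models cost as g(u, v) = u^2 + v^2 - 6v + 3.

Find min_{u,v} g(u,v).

g(u,v) separates as P(u) + Q(v) + 3, so its minimum is min P + min Q + 3.
P'(u) = 2u vanishes at u ∈ {0}; Q'(v) = 2v - 6 vanishes at v ∈ {3}.
Local minima of P (where P''>0): P(0)=0. Local minima of Q: Q(3)=-9.
So the global minimum of g is P(0) + Q(3) + 3 = 0 − 9 + 3 = -6, attained at (0, 3).

-6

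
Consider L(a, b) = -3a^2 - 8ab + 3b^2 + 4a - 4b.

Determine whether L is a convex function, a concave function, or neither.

L is quadratic, so its Hessian is the constant matrix H = [[-6, -8], [-8, 6]].
det(H) = -100, tr(H) = 0.
det(H) < 0, so H is indefinite: neither convex nor concave.

neither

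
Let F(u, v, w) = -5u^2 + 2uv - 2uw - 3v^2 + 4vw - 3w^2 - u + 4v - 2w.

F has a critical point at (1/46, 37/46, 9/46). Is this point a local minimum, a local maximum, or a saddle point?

The Hessian is constant: H = [[-10, 2, -2], [2, -6, 4], [-2, 4, -6]].
Leading principal minors: Δ₁ = -10, Δ₂ = 56, Δ₃ = -184.
The minors alternate sign starting negative (−, +, −), so H is negative definite: a local maximum.

local maximum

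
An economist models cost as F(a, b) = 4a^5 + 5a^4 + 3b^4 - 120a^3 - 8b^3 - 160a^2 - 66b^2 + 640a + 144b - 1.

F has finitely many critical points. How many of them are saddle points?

6

F separates as a function of a plus a function of b, so ∇F=0 decouples.
∂F/∂a = 20(a - 4)(a - 1)(a + 2)(a + 4) = 0 at a ∈ {-4, -2, 1, 4}; ∂F/∂b = 12(b - 4)(b - 1)(b + 3) = 0 at b ∈ {-3, 1, 4}.
The Hessian is diagonal: diag(F_aa, F_bb). Second derivatives: F_aa(-4)=-1600, F_aa(-2)=720, F_aa(1)=-900, F_aa(4)=2880; F_bb(-3)=336, F_bb(1)=-144, F_bb(4)=252.
Saddle points occur where the two diagonal entries have opposite signs: (-4, -3), (-4, 4), (-2, 1), (1, -3), (1, 4), (4, 1). Count: 6.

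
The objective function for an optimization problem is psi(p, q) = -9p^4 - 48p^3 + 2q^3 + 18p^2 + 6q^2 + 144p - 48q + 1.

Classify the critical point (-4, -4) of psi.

local maximum

The mixed partial ∂²psi/∂p∂q is 0, so the Hessian at any point is diag(psi_pp, psi_qq) = diag(36(-3p^2 - 8p + 1), 12(q + 1)).
At (-4, -4): H = diag(-540, -36).
Both eigenvalues are negative, so H is negative definite: a local maximum.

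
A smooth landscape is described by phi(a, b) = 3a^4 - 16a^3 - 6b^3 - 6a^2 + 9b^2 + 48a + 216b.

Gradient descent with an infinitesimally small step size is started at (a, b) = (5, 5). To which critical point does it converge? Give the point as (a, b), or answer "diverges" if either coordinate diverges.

phi is separable, so gradient descent decouples: a follows -∂phi/∂a, b follows -∂phi/∂b.
∂phi/∂a = 12(a - 4)(a - 1)(a + 1); at a=5 this is 288, so a decreases.
∂phi/∂b = -18(b - 4)(b + 3); at b=5 this is -144, so b increases.
The b-coordinate has no critical point in that direction and runs off to infinity.

diverges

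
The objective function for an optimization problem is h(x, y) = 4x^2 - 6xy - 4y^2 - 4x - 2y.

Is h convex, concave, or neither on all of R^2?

neither

h is quadratic, so its Hessian is the constant matrix H = [[8, -6], [-6, -8]].
det(H) = -100, tr(H) = 0.
det(H) < 0, so H is indefinite: neither convex nor concave.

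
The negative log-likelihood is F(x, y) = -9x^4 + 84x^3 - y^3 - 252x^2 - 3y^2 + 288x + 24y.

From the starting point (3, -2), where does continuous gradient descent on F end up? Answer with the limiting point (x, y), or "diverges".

F is separable, so gradient descent decouples: x follows -∂F/∂x, y follows -∂F/∂y.
∂F/∂x = -36(x - 4)(x - 2)(x - 1); at x=3 this is 72, so x decreases.
∂F/∂y = -3(y - 2)(y + 4); at y=-2 this is 24, so y decreases.
x converges to its nearest critical value 2 (a local min of the x-part); y converges to -4. The iterate converges to (2, -4).

(2, -4)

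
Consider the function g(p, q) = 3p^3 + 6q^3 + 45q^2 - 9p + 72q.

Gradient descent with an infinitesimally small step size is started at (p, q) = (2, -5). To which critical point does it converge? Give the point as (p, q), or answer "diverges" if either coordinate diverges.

g is separable, so gradient descent decouples: p follows -∂g/∂p, q follows -∂g/∂q.
∂g/∂p = 9(p - 1)(p + 1); at p=2 this is 27, so p decreases.
∂g/∂q = 18(q + 1)(q + 4); at q=-5 this is 72, so q decreases.
The q-coordinate has no critical point in that direction and runs off to infinity.

diverges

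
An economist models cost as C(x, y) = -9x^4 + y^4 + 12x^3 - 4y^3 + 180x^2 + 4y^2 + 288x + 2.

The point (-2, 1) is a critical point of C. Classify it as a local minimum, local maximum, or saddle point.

The mixed partial ∂²C/∂x∂y is 0, so the Hessian at any point is diag(C_xx, C_yy) = diag(36(-3x^2 + 2x + 10), 4(3y^2 - 6y + 2)).
At (-2, 1): H = diag(-216, -4).
Both eigenvalues are negative, so H is negative definite: a local maximum.

local maximum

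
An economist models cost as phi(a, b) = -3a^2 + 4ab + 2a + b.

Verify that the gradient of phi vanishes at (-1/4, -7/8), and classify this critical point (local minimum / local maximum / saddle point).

saddle point

∇phi = (-6a + 4b + 2, 4a + 1); substituting (-1/4, -7/8) gives ∇phi = (0, 0), so (-1/4, -7/8) is indeed a critical point.
The Hessian of phi is constant: H = [[-6, 4], [4, 0]].
det(H) = (-6)·0 − 4² = -16.
Since det(H) < 0, H is indefinite and the critical point is a saddle point.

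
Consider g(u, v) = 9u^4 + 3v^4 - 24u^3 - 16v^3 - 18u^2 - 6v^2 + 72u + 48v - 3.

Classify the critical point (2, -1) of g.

local minimum

The mixed partial ∂²g/∂u∂v is 0, so the Hessian at any point is diag(g_uu, g_vv) = diag(36(3u^2 - 4u - 1), 12(3v^2 - 8v - 1)).
At (2, -1): H = diag(108, 120).
Both eigenvalues are positive, so H is positive definite: a local minimum.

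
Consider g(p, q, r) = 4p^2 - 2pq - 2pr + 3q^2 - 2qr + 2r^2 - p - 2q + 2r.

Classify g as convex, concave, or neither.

convex

g is quadratic, so its Hessian is the constant matrix H = [[8, -2, -2], [-2, 6, -2], [-2, -2, 4]].
Leading principal minors: 8, 44, 104.
All positive ⇒ H ≻ 0 ⇒ convex.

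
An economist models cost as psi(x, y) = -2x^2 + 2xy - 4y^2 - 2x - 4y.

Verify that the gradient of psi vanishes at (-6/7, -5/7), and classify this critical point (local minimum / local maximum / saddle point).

∇psi = (-4x + 2y - 2, 2x - 8y - 4); substituting (-6/7, -5/7) gives ∇psi = (0, 0), so (-6/7, -5/7) is indeed a critical point.
The Hessian of psi is constant: H = [[-4, 2], [2, -8]].
det(H) = (-4)·(-8) − 2² = 28.
det(H) > 0 and tr(H) = -12 < 0, so H is negative definite and the point is a local maximum.

local maximum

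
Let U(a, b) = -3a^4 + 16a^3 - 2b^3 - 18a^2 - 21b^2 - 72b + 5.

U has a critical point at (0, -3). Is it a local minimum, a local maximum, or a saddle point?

The mixed partial ∂²U/∂a∂b is 0, so the Hessian at any point is diag(U_aa, U_bb) = diag(12(-3a^2 + 8a - 3), -6(2b + 7)).
At (0, -3): H = diag(-36, -6).
Both eigenvalues are negative, so H is negative definite: a local maximum.

local maximum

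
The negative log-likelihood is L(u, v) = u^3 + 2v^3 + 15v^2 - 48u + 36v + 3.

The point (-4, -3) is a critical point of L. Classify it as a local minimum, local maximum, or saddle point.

local maximum

The mixed partial ∂²L/∂u∂v is 0, so the Hessian at any point is diag(L_uu, L_vv) = diag(6u, 6(2v + 5)).
At (-4, -3): H = diag(-24, -6).
Both eigenvalues are negative, so H is negative definite: a local maximum.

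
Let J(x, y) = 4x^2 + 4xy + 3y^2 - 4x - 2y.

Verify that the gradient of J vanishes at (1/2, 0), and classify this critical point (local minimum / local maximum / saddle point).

local minimum

∇J = (8x + 4y - 4, 4x + 6y - 2); substituting (1/2, 0) gives ∇J = (0, 0), so (1/2, 0) is indeed a critical point.
The Hessian of J is constant: H = [[8, 4], [4, 6]].
det(H) = 8·6 − 4² = 32.
det(H) > 0 and tr(H) = 14 > 0, so H is positive definite and the point is a local minimum.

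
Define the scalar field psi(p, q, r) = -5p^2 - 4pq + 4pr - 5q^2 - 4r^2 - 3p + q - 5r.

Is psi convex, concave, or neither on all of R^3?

concave

psi is quadratic, so its Hessian is the constant matrix H = [[-10, -4, 4], [-4, -10, 0], [4, 0, -8]].
Leading principal minors: -10, 84, -512.
Signs alternate −, +, − ⇒ H ≺ 0 ⇒ concave.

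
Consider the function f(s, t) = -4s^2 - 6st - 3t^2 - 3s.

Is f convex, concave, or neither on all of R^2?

concave

f is quadratic, so its Hessian is the constant matrix H = [[-8, -6], [-6, -6]].
det(H) = 12, tr(H) = -14.
det(H) > 0 and tr(H) < 0, so H is negative definite everywhere: concave.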